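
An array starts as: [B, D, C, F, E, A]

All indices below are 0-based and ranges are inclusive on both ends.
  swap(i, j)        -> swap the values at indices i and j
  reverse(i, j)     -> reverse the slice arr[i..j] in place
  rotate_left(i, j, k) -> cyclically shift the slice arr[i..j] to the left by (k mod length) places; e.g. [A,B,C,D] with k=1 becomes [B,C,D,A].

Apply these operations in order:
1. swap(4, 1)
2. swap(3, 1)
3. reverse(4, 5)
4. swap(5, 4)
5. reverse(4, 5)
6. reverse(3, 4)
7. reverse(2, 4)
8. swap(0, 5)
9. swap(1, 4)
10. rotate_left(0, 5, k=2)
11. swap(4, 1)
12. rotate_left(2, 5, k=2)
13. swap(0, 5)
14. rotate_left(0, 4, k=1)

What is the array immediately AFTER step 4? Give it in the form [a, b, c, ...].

Answer: [B, F, C, E, D, A]

Derivation:
After 1 (swap(4, 1)): [B, E, C, F, D, A]
After 2 (swap(3, 1)): [B, F, C, E, D, A]
After 3 (reverse(4, 5)): [B, F, C, E, A, D]
After 4 (swap(5, 4)): [B, F, C, E, D, A]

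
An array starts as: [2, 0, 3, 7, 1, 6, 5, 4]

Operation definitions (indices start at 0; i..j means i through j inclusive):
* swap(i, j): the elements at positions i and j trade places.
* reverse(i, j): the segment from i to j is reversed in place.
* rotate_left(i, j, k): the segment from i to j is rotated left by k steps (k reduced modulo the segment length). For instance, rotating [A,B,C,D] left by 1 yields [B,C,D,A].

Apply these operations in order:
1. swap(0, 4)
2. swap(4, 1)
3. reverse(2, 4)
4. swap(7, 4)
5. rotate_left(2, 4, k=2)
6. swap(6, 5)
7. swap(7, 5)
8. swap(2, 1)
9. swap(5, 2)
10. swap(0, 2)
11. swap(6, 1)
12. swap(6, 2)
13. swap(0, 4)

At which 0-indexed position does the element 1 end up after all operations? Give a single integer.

After 1 (swap(0, 4)): [1, 0, 3, 7, 2, 6, 5, 4]
After 2 (swap(4, 1)): [1, 2, 3, 7, 0, 6, 5, 4]
After 3 (reverse(2, 4)): [1, 2, 0, 7, 3, 6, 5, 4]
After 4 (swap(7, 4)): [1, 2, 0, 7, 4, 6, 5, 3]
After 5 (rotate_left(2, 4, k=2)): [1, 2, 4, 0, 7, 6, 5, 3]
After 6 (swap(6, 5)): [1, 2, 4, 0, 7, 5, 6, 3]
After 7 (swap(7, 5)): [1, 2, 4, 0, 7, 3, 6, 5]
After 8 (swap(2, 1)): [1, 4, 2, 0, 7, 3, 6, 5]
After 9 (swap(5, 2)): [1, 4, 3, 0, 7, 2, 6, 5]
After 10 (swap(0, 2)): [3, 4, 1, 0, 7, 2, 6, 5]
After 11 (swap(6, 1)): [3, 6, 1, 0, 7, 2, 4, 5]
After 12 (swap(6, 2)): [3, 6, 4, 0, 7, 2, 1, 5]
After 13 (swap(0, 4)): [7, 6, 4, 0, 3, 2, 1, 5]

Answer: 6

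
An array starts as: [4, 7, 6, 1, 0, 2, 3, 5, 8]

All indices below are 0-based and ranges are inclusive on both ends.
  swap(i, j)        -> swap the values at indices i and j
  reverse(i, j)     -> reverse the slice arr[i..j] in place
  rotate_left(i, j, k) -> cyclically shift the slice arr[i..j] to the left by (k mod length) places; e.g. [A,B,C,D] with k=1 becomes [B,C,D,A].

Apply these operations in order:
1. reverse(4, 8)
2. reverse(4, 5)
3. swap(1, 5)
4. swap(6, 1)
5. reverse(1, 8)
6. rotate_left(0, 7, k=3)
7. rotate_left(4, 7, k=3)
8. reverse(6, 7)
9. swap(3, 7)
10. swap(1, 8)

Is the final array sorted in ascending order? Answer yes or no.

After 1 (reverse(4, 8)): [4, 7, 6, 1, 8, 5, 3, 2, 0]
After 2 (reverse(4, 5)): [4, 7, 6, 1, 5, 8, 3, 2, 0]
After 3 (swap(1, 5)): [4, 8, 6, 1, 5, 7, 3, 2, 0]
After 4 (swap(6, 1)): [4, 3, 6, 1, 5, 7, 8, 2, 0]
After 5 (reverse(1, 8)): [4, 0, 2, 8, 7, 5, 1, 6, 3]
After 6 (rotate_left(0, 7, k=3)): [8, 7, 5, 1, 6, 4, 0, 2, 3]
After 7 (rotate_left(4, 7, k=3)): [8, 7, 5, 1, 2, 6, 4, 0, 3]
After 8 (reverse(6, 7)): [8, 7, 5, 1, 2, 6, 0, 4, 3]
After 9 (swap(3, 7)): [8, 7, 5, 4, 2, 6, 0, 1, 3]
After 10 (swap(1, 8)): [8, 3, 5, 4, 2, 6, 0, 1, 7]

Answer: no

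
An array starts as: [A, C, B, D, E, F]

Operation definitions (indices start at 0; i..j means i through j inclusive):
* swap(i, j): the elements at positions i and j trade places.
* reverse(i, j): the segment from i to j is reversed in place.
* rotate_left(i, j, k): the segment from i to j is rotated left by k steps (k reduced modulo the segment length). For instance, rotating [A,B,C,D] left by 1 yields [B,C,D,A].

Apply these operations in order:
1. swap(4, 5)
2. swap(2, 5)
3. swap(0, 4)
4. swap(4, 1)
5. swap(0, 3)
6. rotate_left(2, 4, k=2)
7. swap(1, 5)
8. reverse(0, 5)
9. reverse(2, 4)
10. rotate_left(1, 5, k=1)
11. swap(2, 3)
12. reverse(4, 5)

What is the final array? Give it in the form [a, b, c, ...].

After 1 (swap(4, 5)): [A, C, B, D, F, E]
After 2 (swap(2, 5)): [A, C, E, D, F, B]
After 3 (swap(0, 4)): [F, C, E, D, A, B]
After 4 (swap(4, 1)): [F, A, E, D, C, B]
After 5 (swap(0, 3)): [D, A, E, F, C, B]
After 6 (rotate_left(2, 4, k=2)): [D, A, C, E, F, B]
After 7 (swap(1, 5)): [D, B, C, E, F, A]
After 8 (reverse(0, 5)): [A, F, E, C, B, D]
After 9 (reverse(2, 4)): [A, F, B, C, E, D]
After 10 (rotate_left(1, 5, k=1)): [A, B, C, E, D, F]
After 11 (swap(2, 3)): [A, B, E, C, D, F]
After 12 (reverse(4, 5)): [A, B, E, C, F, D]

Answer: [A, B, E, C, F, D]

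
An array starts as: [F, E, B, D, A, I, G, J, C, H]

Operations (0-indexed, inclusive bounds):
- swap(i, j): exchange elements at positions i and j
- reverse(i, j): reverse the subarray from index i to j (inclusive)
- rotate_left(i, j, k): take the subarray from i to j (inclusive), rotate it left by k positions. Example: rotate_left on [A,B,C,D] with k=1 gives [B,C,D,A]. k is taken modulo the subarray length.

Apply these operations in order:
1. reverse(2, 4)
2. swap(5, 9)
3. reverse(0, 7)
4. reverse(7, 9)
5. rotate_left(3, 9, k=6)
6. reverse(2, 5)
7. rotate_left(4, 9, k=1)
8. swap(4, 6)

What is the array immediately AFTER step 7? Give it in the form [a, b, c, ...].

Answer: [J, G, D, B, H, A, E, I, C, F]

Derivation:
After 1 (reverse(2, 4)): [F, E, A, D, B, I, G, J, C, H]
After 2 (swap(5, 9)): [F, E, A, D, B, H, G, J, C, I]
After 3 (reverse(0, 7)): [J, G, H, B, D, A, E, F, C, I]
After 4 (reverse(7, 9)): [J, G, H, B, D, A, E, I, C, F]
After 5 (rotate_left(3, 9, k=6)): [J, G, H, F, B, D, A, E, I, C]
After 6 (reverse(2, 5)): [J, G, D, B, F, H, A, E, I, C]
After 7 (rotate_left(4, 9, k=1)): [J, G, D, B, H, A, E, I, C, F]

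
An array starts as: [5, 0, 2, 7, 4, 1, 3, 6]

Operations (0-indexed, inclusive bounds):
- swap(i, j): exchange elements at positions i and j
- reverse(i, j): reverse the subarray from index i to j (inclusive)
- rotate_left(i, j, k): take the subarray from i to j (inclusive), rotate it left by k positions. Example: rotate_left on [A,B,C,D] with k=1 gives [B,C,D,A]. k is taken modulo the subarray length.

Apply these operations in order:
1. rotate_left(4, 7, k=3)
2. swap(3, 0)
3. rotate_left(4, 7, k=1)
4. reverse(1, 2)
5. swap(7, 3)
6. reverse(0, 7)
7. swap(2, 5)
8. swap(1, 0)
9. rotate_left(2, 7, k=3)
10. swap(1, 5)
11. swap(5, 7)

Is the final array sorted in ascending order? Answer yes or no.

After 1 (rotate_left(4, 7, k=3)): [5, 0, 2, 7, 6, 4, 1, 3]
After 2 (swap(3, 0)): [7, 0, 2, 5, 6, 4, 1, 3]
After 3 (rotate_left(4, 7, k=1)): [7, 0, 2, 5, 4, 1, 3, 6]
After 4 (reverse(1, 2)): [7, 2, 0, 5, 4, 1, 3, 6]
After 5 (swap(7, 3)): [7, 2, 0, 6, 4, 1, 3, 5]
After 6 (reverse(0, 7)): [5, 3, 1, 4, 6, 0, 2, 7]
After 7 (swap(2, 5)): [5, 3, 0, 4, 6, 1, 2, 7]
After 8 (swap(1, 0)): [3, 5, 0, 4, 6, 1, 2, 7]
After 9 (rotate_left(2, 7, k=3)): [3, 5, 1, 2, 7, 0, 4, 6]
After 10 (swap(1, 5)): [3, 0, 1, 2, 7, 5, 4, 6]
After 11 (swap(5, 7)): [3, 0, 1, 2, 7, 6, 4, 5]

Answer: no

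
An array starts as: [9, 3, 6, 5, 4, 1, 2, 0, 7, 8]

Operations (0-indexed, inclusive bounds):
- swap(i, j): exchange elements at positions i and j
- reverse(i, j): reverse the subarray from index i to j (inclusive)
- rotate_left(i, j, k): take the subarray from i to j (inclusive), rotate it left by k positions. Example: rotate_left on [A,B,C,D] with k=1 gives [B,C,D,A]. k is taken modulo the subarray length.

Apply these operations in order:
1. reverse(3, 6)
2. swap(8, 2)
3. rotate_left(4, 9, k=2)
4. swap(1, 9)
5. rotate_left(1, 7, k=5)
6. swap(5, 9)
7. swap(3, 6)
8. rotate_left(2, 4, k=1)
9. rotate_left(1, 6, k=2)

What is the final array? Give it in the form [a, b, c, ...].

Answer: [9, 7, 8, 3, 4, 6, 5, 0, 1, 2]

Derivation:
After 1 (reverse(3, 6)): [9, 3, 6, 2, 1, 4, 5, 0, 7, 8]
After 2 (swap(8, 2)): [9, 3, 7, 2, 1, 4, 5, 0, 6, 8]
After 3 (rotate_left(4, 9, k=2)): [9, 3, 7, 2, 5, 0, 6, 8, 1, 4]
After 4 (swap(1, 9)): [9, 4, 7, 2, 5, 0, 6, 8, 1, 3]
After 5 (rotate_left(1, 7, k=5)): [9, 6, 8, 4, 7, 2, 5, 0, 1, 3]
After 6 (swap(5, 9)): [9, 6, 8, 4, 7, 3, 5, 0, 1, 2]
After 7 (swap(3, 6)): [9, 6, 8, 5, 7, 3, 4, 0, 1, 2]
After 8 (rotate_left(2, 4, k=1)): [9, 6, 5, 7, 8, 3, 4, 0, 1, 2]
After 9 (rotate_left(1, 6, k=2)): [9, 7, 8, 3, 4, 6, 5, 0, 1, 2]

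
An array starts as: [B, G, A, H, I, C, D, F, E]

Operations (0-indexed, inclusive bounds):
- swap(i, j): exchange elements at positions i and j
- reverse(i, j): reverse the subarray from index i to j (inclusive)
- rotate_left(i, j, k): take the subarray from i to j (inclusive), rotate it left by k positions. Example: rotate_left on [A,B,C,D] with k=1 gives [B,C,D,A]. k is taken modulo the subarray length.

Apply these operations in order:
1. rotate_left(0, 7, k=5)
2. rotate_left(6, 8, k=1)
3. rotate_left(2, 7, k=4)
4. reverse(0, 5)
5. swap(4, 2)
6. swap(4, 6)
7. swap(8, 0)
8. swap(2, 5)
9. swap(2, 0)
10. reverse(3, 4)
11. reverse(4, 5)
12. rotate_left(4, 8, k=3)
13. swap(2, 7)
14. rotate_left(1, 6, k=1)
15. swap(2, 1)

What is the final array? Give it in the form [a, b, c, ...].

After 1 (rotate_left(0, 7, k=5)): [C, D, F, B, G, A, H, I, E]
After 2 (rotate_left(6, 8, k=1)): [C, D, F, B, G, A, I, E, H]
After 3 (rotate_left(2, 7, k=4)): [C, D, I, E, F, B, G, A, H]
After 4 (reverse(0, 5)): [B, F, E, I, D, C, G, A, H]
After 5 (swap(4, 2)): [B, F, D, I, E, C, G, A, H]
After 6 (swap(4, 6)): [B, F, D, I, G, C, E, A, H]
After 7 (swap(8, 0)): [H, F, D, I, G, C, E, A, B]
After 8 (swap(2, 5)): [H, F, C, I, G, D, E, A, B]
After 9 (swap(2, 0)): [C, F, H, I, G, D, E, A, B]
After 10 (reverse(3, 4)): [C, F, H, G, I, D, E, A, B]
After 11 (reverse(4, 5)): [C, F, H, G, D, I, E, A, B]
After 12 (rotate_left(4, 8, k=3)): [C, F, H, G, A, B, D, I, E]
After 13 (swap(2, 7)): [C, F, I, G, A, B, D, H, E]
After 14 (rotate_left(1, 6, k=1)): [C, I, G, A, B, D, F, H, E]
After 15 (swap(2, 1)): [C, G, I, A, B, D, F, H, E]

Answer: [C, G, I, A, B, D, F, H, E]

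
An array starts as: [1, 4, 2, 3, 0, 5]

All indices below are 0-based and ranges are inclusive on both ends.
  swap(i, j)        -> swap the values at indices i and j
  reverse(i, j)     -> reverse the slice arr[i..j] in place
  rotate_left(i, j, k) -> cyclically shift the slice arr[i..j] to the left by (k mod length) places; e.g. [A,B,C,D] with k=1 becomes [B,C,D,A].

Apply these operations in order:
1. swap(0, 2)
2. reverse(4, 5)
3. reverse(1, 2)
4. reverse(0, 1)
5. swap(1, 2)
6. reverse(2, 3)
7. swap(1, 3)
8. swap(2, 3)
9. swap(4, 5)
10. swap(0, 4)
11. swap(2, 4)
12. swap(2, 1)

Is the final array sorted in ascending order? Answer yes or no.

Answer: yes

Derivation:
After 1 (swap(0, 2)): [2, 4, 1, 3, 0, 5]
After 2 (reverse(4, 5)): [2, 4, 1, 3, 5, 0]
After 3 (reverse(1, 2)): [2, 1, 4, 3, 5, 0]
After 4 (reverse(0, 1)): [1, 2, 4, 3, 5, 0]
After 5 (swap(1, 2)): [1, 4, 2, 3, 5, 0]
After 6 (reverse(2, 3)): [1, 4, 3, 2, 5, 0]
After 7 (swap(1, 3)): [1, 2, 3, 4, 5, 0]
After 8 (swap(2, 3)): [1, 2, 4, 3, 5, 0]
After 9 (swap(4, 5)): [1, 2, 4, 3, 0, 5]
After 10 (swap(0, 4)): [0, 2, 4, 3, 1, 5]
After 11 (swap(2, 4)): [0, 2, 1, 3, 4, 5]
After 12 (swap(2, 1)): [0, 1, 2, 3, 4, 5]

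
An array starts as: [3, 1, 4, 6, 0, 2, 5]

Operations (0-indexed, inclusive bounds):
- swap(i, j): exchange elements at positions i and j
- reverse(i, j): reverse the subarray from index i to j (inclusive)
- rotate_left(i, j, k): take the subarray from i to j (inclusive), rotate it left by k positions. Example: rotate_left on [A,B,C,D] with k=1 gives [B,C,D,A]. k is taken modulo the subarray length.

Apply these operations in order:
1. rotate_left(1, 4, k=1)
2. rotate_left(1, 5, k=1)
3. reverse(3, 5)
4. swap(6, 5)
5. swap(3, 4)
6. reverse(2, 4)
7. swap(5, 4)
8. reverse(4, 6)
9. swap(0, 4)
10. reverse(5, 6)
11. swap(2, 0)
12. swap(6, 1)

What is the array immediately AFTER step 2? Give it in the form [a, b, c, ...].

After 1 (rotate_left(1, 4, k=1)): [3, 4, 6, 0, 1, 2, 5]
After 2 (rotate_left(1, 5, k=1)): [3, 6, 0, 1, 2, 4, 5]

Answer: [3, 6, 0, 1, 2, 4, 5]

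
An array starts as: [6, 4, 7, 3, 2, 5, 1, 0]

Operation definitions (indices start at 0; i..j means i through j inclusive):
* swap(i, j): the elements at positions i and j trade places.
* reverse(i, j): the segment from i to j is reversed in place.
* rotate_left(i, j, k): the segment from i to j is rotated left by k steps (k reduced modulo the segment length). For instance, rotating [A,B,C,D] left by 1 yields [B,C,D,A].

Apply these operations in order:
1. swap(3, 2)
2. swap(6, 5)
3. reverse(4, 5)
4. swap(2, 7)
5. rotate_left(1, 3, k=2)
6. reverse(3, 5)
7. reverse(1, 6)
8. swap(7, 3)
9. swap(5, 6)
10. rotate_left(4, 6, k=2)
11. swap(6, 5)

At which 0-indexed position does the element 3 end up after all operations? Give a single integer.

After 1 (swap(3, 2)): [6, 4, 3, 7, 2, 5, 1, 0]
After 2 (swap(6, 5)): [6, 4, 3, 7, 2, 1, 5, 0]
After 3 (reverse(4, 5)): [6, 4, 3, 7, 1, 2, 5, 0]
After 4 (swap(2, 7)): [6, 4, 0, 7, 1, 2, 5, 3]
After 5 (rotate_left(1, 3, k=2)): [6, 7, 4, 0, 1, 2, 5, 3]
After 6 (reverse(3, 5)): [6, 7, 4, 2, 1, 0, 5, 3]
After 7 (reverse(1, 6)): [6, 5, 0, 1, 2, 4, 7, 3]
After 8 (swap(7, 3)): [6, 5, 0, 3, 2, 4, 7, 1]
After 9 (swap(5, 6)): [6, 5, 0, 3, 2, 7, 4, 1]
After 10 (rotate_left(4, 6, k=2)): [6, 5, 0, 3, 4, 2, 7, 1]
After 11 (swap(6, 5)): [6, 5, 0, 3, 4, 7, 2, 1]

Answer: 3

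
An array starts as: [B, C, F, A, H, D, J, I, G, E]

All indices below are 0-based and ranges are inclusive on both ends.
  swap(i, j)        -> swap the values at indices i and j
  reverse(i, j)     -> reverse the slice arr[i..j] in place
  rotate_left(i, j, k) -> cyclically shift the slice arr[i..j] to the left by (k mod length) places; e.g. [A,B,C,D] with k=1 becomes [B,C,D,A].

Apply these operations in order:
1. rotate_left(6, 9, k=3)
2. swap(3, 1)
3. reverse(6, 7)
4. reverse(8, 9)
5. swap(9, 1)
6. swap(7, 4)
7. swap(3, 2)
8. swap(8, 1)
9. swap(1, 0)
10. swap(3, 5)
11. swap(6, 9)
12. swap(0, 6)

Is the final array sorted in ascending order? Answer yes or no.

After 1 (rotate_left(6, 9, k=3)): [B, C, F, A, H, D, E, J, I, G]
After 2 (swap(3, 1)): [B, A, F, C, H, D, E, J, I, G]
After 3 (reverse(6, 7)): [B, A, F, C, H, D, J, E, I, G]
After 4 (reverse(8, 9)): [B, A, F, C, H, D, J, E, G, I]
After 5 (swap(9, 1)): [B, I, F, C, H, D, J, E, G, A]
After 6 (swap(7, 4)): [B, I, F, C, E, D, J, H, G, A]
After 7 (swap(3, 2)): [B, I, C, F, E, D, J, H, G, A]
After 8 (swap(8, 1)): [B, G, C, F, E, D, J, H, I, A]
After 9 (swap(1, 0)): [G, B, C, F, E, D, J, H, I, A]
After 10 (swap(3, 5)): [G, B, C, D, E, F, J, H, I, A]
After 11 (swap(6, 9)): [G, B, C, D, E, F, A, H, I, J]
After 12 (swap(0, 6)): [A, B, C, D, E, F, G, H, I, J]

Answer: yes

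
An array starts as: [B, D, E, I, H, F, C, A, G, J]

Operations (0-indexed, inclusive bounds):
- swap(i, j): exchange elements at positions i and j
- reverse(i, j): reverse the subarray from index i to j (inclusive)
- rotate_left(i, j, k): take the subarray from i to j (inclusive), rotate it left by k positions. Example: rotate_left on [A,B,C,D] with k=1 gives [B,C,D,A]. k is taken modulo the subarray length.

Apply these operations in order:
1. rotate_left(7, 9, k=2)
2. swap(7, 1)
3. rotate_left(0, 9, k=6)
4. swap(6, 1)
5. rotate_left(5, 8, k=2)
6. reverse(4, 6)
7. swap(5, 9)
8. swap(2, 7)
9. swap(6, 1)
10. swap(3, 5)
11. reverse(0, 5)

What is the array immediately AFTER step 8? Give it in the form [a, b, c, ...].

Answer: [C, E, J, G, H, F, B, A, D, I]

Derivation:
After 1 (rotate_left(7, 9, k=2)): [B, D, E, I, H, F, C, J, A, G]
After 2 (swap(7, 1)): [B, J, E, I, H, F, C, D, A, G]
After 3 (rotate_left(0, 9, k=6)): [C, D, A, G, B, J, E, I, H, F]
After 4 (swap(6, 1)): [C, E, A, G, B, J, D, I, H, F]
After 5 (rotate_left(5, 8, k=2)): [C, E, A, G, B, I, H, J, D, F]
After 6 (reverse(4, 6)): [C, E, A, G, H, I, B, J, D, F]
After 7 (swap(5, 9)): [C, E, A, G, H, F, B, J, D, I]
After 8 (swap(2, 7)): [C, E, J, G, H, F, B, A, D, I]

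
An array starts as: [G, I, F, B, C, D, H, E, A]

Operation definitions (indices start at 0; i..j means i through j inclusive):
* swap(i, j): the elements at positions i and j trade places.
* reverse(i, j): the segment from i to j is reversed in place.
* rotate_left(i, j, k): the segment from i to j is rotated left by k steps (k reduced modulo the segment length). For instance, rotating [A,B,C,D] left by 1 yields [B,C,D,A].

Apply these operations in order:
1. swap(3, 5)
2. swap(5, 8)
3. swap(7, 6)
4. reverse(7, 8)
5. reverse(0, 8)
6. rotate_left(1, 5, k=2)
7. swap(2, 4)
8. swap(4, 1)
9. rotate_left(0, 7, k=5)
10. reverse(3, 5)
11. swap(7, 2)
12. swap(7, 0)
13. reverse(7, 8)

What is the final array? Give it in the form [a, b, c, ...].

After 1 (swap(3, 5)): [G, I, F, D, C, B, H, E, A]
After 2 (swap(5, 8)): [G, I, F, D, C, A, H, E, B]
After 3 (swap(7, 6)): [G, I, F, D, C, A, E, H, B]
After 4 (reverse(7, 8)): [G, I, F, D, C, A, E, B, H]
After 5 (reverse(0, 8)): [H, B, E, A, C, D, F, I, G]
After 6 (rotate_left(1, 5, k=2)): [H, A, C, D, B, E, F, I, G]
After 7 (swap(2, 4)): [H, A, B, D, C, E, F, I, G]
After 8 (swap(4, 1)): [H, C, B, D, A, E, F, I, G]
After 9 (rotate_left(0, 7, k=5)): [E, F, I, H, C, B, D, A, G]
After 10 (reverse(3, 5)): [E, F, I, B, C, H, D, A, G]
After 11 (swap(7, 2)): [E, F, A, B, C, H, D, I, G]
After 12 (swap(7, 0)): [I, F, A, B, C, H, D, E, G]
After 13 (reverse(7, 8)): [I, F, A, B, C, H, D, G, E]

Answer: [I, F, A, B, C, H, D, G, E]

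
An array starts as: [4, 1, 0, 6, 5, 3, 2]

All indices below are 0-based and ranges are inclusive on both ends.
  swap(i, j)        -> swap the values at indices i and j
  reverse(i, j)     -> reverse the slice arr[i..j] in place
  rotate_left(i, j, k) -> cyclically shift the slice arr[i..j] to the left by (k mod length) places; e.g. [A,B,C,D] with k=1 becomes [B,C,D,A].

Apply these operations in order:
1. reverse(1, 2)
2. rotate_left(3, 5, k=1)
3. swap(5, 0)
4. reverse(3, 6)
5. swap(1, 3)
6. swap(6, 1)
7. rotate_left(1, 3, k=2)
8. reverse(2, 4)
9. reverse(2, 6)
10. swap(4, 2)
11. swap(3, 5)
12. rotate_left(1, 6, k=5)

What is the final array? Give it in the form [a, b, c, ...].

After 1 (reverse(1, 2)): [4, 0, 1, 6, 5, 3, 2]
After 2 (rotate_left(3, 5, k=1)): [4, 0, 1, 5, 3, 6, 2]
After 3 (swap(5, 0)): [6, 0, 1, 5, 3, 4, 2]
After 4 (reverse(3, 6)): [6, 0, 1, 2, 4, 3, 5]
After 5 (swap(1, 3)): [6, 2, 1, 0, 4, 3, 5]
After 6 (swap(6, 1)): [6, 5, 1, 0, 4, 3, 2]
After 7 (rotate_left(1, 3, k=2)): [6, 0, 5, 1, 4, 3, 2]
After 8 (reverse(2, 4)): [6, 0, 4, 1, 5, 3, 2]
After 9 (reverse(2, 6)): [6, 0, 2, 3, 5, 1, 4]
After 10 (swap(4, 2)): [6, 0, 5, 3, 2, 1, 4]
After 11 (swap(3, 5)): [6, 0, 5, 1, 2, 3, 4]
After 12 (rotate_left(1, 6, k=5)): [6, 4, 0, 5, 1, 2, 3]

Answer: [6, 4, 0, 5, 1, 2, 3]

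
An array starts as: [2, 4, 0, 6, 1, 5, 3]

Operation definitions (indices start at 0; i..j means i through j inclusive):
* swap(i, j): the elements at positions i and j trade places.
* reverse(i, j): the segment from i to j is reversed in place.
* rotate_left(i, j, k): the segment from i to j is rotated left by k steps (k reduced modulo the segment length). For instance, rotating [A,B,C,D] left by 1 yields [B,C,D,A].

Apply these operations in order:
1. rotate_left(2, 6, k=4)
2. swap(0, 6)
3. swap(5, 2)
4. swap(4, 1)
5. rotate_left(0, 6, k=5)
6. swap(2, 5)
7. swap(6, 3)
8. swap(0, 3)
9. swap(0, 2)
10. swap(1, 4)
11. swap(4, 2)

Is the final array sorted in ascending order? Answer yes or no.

Answer: yes

Derivation:
After 1 (rotate_left(2, 6, k=4)): [2, 4, 3, 0, 6, 1, 5]
After 2 (swap(0, 6)): [5, 4, 3, 0, 6, 1, 2]
After 3 (swap(5, 2)): [5, 4, 1, 0, 6, 3, 2]
After 4 (swap(4, 1)): [5, 6, 1, 0, 4, 3, 2]
After 5 (rotate_left(0, 6, k=5)): [3, 2, 5, 6, 1, 0, 4]
After 6 (swap(2, 5)): [3, 2, 0, 6, 1, 5, 4]
After 7 (swap(6, 3)): [3, 2, 0, 4, 1, 5, 6]
After 8 (swap(0, 3)): [4, 2, 0, 3, 1, 5, 6]
After 9 (swap(0, 2)): [0, 2, 4, 3, 1, 5, 6]
After 10 (swap(1, 4)): [0, 1, 4, 3, 2, 5, 6]
After 11 (swap(4, 2)): [0, 1, 2, 3, 4, 5, 6]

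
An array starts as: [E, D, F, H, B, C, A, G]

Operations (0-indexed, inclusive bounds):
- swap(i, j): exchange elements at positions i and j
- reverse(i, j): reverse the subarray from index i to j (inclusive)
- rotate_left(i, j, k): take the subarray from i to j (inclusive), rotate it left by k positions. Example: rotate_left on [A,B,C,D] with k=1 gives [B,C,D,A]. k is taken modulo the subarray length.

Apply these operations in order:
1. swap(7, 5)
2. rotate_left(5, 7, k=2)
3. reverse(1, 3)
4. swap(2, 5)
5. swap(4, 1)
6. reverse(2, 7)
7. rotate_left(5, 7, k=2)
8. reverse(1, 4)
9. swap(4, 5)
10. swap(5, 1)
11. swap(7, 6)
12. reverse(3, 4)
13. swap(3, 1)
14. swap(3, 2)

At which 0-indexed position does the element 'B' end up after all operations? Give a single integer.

After 1 (swap(7, 5)): [E, D, F, H, B, G, A, C]
After 2 (rotate_left(5, 7, k=2)): [E, D, F, H, B, C, G, A]
After 3 (reverse(1, 3)): [E, H, F, D, B, C, G, A]
After 4 (swap(2, 5)): [E, H, C, D, B, F, G, A]
After 5 (swap(4, 1)): [E, B, C, D, H, F, G, A]
After 6 (reverse(2, 7)): [E, B, A, G, F, H, D, C]
After 7 (rotate_left(5, 7, k=2)): [E, B, A, G, F, C, H, D]
After 8 (reverse(1, 4)): [E, F, G, A, B, C, H, D]
After 9 (swap(4, 5)): [E, F, G, A, C, B, H, D]
After 10 (swap(5, 1)): [E, B, G, A, C, F, H, D]
After 11 (swap(7, 6)): [E, B, G, A, C, F, D, H]
After 12 (reverse(3, 4)): [E, B, G, C, A, F, D, H]
After 13 (swap(3, 1)): [E, C, G, B, A, F, D, H]
After 14 (swap(3, 2)): [E, C, B, G, A, F, D, H]

Answer: 2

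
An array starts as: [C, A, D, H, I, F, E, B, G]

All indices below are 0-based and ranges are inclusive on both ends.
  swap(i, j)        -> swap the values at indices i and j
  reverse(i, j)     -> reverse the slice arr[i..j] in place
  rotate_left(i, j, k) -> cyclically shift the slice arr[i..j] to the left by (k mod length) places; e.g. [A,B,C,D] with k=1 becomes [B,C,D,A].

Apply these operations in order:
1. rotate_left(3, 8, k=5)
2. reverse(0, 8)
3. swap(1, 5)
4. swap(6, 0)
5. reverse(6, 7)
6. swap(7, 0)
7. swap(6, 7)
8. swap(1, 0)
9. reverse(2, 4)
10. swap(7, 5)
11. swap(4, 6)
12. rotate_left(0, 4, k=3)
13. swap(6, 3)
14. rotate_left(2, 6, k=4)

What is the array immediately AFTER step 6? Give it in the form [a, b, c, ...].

After 1 (rotate_left(3, 8, k=5)): [C, A, D, G, H, I, F, E, B]
After 2 (reverse(0, 8)): [B, E, F, I, H, G, D, A, C]
After 3 (swap(1, 5)): [B, G, F, I, H, E, D, A, C]
After 4 (swap(6, 0)): [D, G, F, I, H, E, B, A, C]
After 5 (reverse(6, 7)): [D, G, F, I, H, E, A, B, C]
After 6 (swap(7, 0)): [B, G, F, I, H, E, A, D, C]

Answer: [B, G, F, I, H, E, A, D, C]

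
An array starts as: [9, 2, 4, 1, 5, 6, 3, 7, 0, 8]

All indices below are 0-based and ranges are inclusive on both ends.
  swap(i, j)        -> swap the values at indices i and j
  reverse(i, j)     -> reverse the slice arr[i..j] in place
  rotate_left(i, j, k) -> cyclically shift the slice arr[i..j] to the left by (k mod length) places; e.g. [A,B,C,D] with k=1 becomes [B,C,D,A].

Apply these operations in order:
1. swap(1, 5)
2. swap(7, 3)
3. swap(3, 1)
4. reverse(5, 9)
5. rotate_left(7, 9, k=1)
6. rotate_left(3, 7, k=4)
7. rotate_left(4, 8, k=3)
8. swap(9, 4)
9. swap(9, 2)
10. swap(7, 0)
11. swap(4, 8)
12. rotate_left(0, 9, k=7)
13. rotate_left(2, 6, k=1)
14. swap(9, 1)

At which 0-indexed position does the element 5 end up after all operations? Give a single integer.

Answer: 2

Derivation:
After 1 (swap(1, 5)): [9, 6, 4, 1, 5, 2, 3, 7, 0, 8]
After 2 (swap(7, 3)): [9, 6, 4, 7, 5, 2, 3, 1, 0, 8]
After 3 (swap(3, 1)): [9, 7, 4, 6, 5, 2, 3, 1, 0, 8]
After 4 (reverse(5, 9)): [9, 7, 4, 6, 5, 8, 0, 1, 3, 2]
After 5 (rotate_left(7, 9, k=1)): [9, 7, 4, 6, 5, 8, 0, 3, 2, 1]
After 6 (rotate_left(3, 7, k=4)): [9, 7, 4, 3, 6, 5, 8, 0, 2, 1]
After 7 (rotate_left(4, 8, k=3)): [9, 7, 4, 3, 0, 2, 6, 5, 8, 1]
After 8 (swap(9, 4)): [9, 7, 4, 3, 1, 2, 6, 5, 8, 0]
After 9 (swap(9, 2)): [9, 7, 0, 3, 1, 2, 6, 5, 8, 4]
After 10 (swap(7, 0)): [5, 7, 0, 3, 1, 2, 6, 9, 8, 4]
After 11 (swap(4, 8)): [5, 7, 0, 3, 8, 2, 6, 9, 1, 4]
After 12 (rotate_left(0, 9, k=7)): [9, 1, 4, 5, 7, 0, 3, 8, 2, 6]
After 13 (rotate_left(2, 6, k=1)): [9, 1, 5, 7, 0, 3, 4, 8, 2, 6]
After 14 (swap(9, 1)): [9, 6, 5, 7, 0, 3, 4, 8, 2, 1]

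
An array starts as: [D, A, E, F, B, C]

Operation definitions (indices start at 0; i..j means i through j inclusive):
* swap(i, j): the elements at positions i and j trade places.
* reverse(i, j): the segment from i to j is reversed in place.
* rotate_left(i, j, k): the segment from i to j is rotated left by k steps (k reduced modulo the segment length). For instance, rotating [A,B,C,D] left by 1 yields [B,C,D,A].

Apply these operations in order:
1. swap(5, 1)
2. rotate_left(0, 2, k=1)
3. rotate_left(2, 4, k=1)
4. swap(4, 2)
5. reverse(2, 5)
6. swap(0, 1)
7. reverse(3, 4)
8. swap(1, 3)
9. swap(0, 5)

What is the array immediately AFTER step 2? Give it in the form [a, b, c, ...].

Answer: [C, E, D, F, B, A]

Derivation:
After 1 (swap(5, 1)): [D, C, E, F, B, A]
After 2 (rotate_left(0, 2, k=1)): [C, E, D, F, B, A]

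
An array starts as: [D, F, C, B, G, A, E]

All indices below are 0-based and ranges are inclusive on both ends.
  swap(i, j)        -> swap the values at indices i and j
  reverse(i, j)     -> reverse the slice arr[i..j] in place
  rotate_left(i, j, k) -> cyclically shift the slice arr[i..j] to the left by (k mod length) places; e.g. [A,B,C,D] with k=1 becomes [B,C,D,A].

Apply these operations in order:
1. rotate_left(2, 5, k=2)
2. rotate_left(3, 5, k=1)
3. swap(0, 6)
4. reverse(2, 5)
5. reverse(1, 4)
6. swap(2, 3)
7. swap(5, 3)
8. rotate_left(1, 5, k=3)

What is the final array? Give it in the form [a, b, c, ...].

After 1 (rotate_left(2, 5, k=2)): [D, F, G, A, C, B, E]
After 2 (rotate_left(3, 5, k=1)): [D, F, G, C, B, A, E]
After 3 (swap(0, 6)): [E, F, G, C, B, A, D]
After 4 (reverse(2, 5)): [E, F, A, B, C, G, D]
After 5 (reverse(1, 4)): [E, C, B, A, F, G, D]
After 6 (swap(2, 3)): [E, C, A, B, F, G, D]
After 7 (swap(5, 3)): [E, C, A, G, F, B, D]
After 8 (rotate_left(1, 5, k=3)): [E, F, B, C, A, G, D]

Answer: [E, F, B, C, A, G, D]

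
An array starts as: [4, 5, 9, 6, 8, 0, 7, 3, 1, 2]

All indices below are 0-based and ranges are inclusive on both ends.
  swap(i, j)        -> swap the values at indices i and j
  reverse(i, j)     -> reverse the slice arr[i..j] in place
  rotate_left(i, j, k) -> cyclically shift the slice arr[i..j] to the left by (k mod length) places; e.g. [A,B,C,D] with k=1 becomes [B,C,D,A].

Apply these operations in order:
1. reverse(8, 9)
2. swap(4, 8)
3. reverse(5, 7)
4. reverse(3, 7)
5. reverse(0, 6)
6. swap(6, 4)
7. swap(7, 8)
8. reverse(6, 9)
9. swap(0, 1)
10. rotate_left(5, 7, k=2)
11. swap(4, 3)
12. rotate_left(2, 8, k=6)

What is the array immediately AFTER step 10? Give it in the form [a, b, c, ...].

After 1 (reverse(8, 9)): [4, 5, 9, 6, 8, 0, 7, 3, 2, 1]
After 2 (swap(4, 8)): [4, 5, 9, 6, 2, 0, 7, 3, 8, 1]
After 3 (reverse(5, 7)): [4, 5, 9, 6, 2, 3, 7, 0, 8, 1]
After 4 (reverse(3, 7)): [4, 5, 9, 0, 7, 3, 2, 6, 8, 1]
After 5 (reverse(0, 6)): [2, 3, 7, 0, 9, 5, 4, 6, 8, 1]
After 6 (swap(6, 4)): [2, 3, 7, 0, 4, 5, 9, 6, 8, 1]
After 7 (swap(7, 8)): [2, 3, 7, 0, 4, 5, 9, 8, 6, 1]
After 8 (reverse(6, 9)): [2, 3, 7, 0, 4, 5, 1, 6, 8, 9]
After 9 (swap(0, 1)): [3, 2, 7, 0, 4, 5, 1, 6, 8, 9]
After 10 (rotate_left(5, 7, k=2)): [3, 2, 7, 0, 4, 6, 5, 1, 8, 9]

Answer: [3, 2, 7, 0, 4, 6, 5, 1, 8, 9]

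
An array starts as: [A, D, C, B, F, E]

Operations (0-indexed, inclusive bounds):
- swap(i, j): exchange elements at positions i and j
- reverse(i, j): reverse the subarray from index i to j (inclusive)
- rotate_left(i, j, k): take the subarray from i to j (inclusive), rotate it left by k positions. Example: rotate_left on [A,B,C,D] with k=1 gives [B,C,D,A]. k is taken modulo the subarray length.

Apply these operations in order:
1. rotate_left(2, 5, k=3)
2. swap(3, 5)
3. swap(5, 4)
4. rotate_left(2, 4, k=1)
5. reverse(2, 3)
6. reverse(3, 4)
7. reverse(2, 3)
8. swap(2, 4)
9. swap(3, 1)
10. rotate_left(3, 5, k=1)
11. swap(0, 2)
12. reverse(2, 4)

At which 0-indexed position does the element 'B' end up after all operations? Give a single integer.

After 1 (rotate_left(2, 5, k=3)): [A, D, E, C, B, F]
After 2 (swap(3, 5)): [A, D, E, F, B, C]
After 3 (swap(5, 4)): [A, D, E, F, C, B]
After 4 (rotate_left(2, 4, k=1)): [A, D, F, C, E, B]
After 5 (reverse(2, 3)): [A, D, C, F, E, B]
After 6 (reverse(3, 4)): [A, D, C, E, F, B]
After 7 (reverse(2, 3)): [A, D, E, C, F, B]
After 8 (swap(2, 4)): [A, D, F, C, E, B]
After 9 (swap(3, 1)): [A, C, F, D, E, B]
After 10 (rotate_left(3, 5, k=1)): [A, C, F, E, B, D]
After 11 (swap(0, 2)): [F, C, A, E, B, D]
After 12 (reverse(2, 4)): [F, C, B, E, A, D]

Answer: 2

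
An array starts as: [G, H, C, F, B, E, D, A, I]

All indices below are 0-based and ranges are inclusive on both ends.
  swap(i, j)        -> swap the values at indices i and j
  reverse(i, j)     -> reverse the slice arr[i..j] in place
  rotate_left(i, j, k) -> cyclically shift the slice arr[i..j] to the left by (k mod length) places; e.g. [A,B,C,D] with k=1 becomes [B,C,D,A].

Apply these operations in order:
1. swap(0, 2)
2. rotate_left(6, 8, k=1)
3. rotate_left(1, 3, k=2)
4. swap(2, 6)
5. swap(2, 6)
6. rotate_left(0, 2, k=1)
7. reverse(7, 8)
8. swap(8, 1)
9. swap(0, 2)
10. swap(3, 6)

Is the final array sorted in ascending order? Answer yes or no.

Answer: no

Derivation:
After 1 (swap(0, 2)): [C, H, G, F, B, E, D, A, I]
After 2 (rotate_left(6, 8, k=1)): [C, H, G, F, B, E, A, I, D]
After 3 (rotate_left(1, 3, k=2)): [C, F, H, G, B, E, A, I, D]
After 4 (swap(2, 6)): [C, F, A, G, B, E, H, I, D]
After 5 (swap(2, 6)): [C, F, H, G, B, E, A, I, D]
After 6 (rotate_left(0, 2, k=1)): [F, H, C, G, B, E, A, I, D]
After 7 (reverse(7, 8)): [F, H, C, G, B, E, A, D, I]
After 8 (swap(8, 1)): [F, I, C, G, B, E, A, D, H]
After 9 (swap(0, 2)): [C, I, F, G, B, E, A, D, H]
After 10 (swap(3, 6)): [C, I, F, A, B, E, G, D, H]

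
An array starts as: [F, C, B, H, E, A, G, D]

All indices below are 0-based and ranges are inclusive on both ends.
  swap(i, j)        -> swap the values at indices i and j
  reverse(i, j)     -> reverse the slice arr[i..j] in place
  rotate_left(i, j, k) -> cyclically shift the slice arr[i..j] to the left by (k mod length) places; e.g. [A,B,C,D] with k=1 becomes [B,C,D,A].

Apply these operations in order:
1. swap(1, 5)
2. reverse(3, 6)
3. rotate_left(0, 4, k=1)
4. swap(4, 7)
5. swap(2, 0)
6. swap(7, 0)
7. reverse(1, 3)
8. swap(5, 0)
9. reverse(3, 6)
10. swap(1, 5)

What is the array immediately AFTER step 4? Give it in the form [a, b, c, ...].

Answer: [A, B, G, C, D, E, H, F]

Derivation:
After 1 (swap(1, 5)): [F, A, B, H, E, C, G, D]
After 2 (reverse(3, 6)): [F, A, B, G, C, E, H, D]
After 3 (rotate_left(0, 4, k=1)): [A, B, G, C, F, E, H, D]
After 4 (swap(4, 7)): [A, B, G, C, D, E, H, F]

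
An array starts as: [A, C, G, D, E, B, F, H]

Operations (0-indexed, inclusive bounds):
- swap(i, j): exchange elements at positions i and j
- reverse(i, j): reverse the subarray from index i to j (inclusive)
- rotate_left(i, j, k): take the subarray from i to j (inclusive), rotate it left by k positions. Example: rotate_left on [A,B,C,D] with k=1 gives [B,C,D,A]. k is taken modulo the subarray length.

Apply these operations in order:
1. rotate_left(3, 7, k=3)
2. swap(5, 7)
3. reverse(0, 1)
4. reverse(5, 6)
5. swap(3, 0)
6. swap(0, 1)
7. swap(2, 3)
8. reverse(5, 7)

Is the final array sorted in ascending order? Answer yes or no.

After 1 (rotate_left(3, 7, k=3)): [A, C, G, F, H, D, E, B]
After 2 (swap(5, 7)): [A, C, G, F, H, B, E, D]
After 3 (reverse(0, 1)): [C, A, G, F, H, B, E, D]
After 4 (reverse(5, 6)): [C, A, G, F, H, E, B, D]
After 5 (swap(3, 0)): [F, A, G, C, H, E, B, D]
After 6 (swap(0, 1)): [A, F, G, C, H, E, B, D]
After 7 (swap(2, 3)): [A, F, C, G, H, E, B, D]
After 8 (reverse(5, 7)): [A, F, C, G, H, D, B, E]

Answer: no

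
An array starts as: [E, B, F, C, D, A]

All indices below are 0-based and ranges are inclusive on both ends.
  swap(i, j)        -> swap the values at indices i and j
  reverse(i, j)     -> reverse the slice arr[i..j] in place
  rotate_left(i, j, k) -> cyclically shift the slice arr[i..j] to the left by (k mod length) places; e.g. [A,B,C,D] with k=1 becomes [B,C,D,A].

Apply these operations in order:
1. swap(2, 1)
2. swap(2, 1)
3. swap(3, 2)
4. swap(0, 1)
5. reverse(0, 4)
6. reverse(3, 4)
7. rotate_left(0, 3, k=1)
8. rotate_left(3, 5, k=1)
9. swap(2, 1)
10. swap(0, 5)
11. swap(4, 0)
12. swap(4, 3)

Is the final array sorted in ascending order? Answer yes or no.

After 1 (swap(2, 1)): [E, F, B, C, D, A]
After 2 (swap(2, 1)): [E, B, F, C, D, A]
After 3 (swap(3, 2)): [E, B, C, F, D, A]
After 4 (swap(0, 1)): [B, E, C, F, D, A]
After 5 (reverse(0, 4)): [D, F, C, E, B, A]
After 6 (reverse(3, 4)): [D, F, C, B, E, A]
After 7 (rotate_left(0, 3, k=1)): [F, C, B, D, E, A]
After 8 (rotate_left(3, 5, k=1)): [F, C, B, E, A, D]
After 9 (swap(2, 1)): [F, B, C, E, A, D]
After 10 (swap(0, 5)): [D, B, C, E, A, F]
After 11 (swap(4, 0)): [A, B, C, E, D, F]
After 12 (swap(4, 3)): [A, B, C, D, E, F]

Answer: yes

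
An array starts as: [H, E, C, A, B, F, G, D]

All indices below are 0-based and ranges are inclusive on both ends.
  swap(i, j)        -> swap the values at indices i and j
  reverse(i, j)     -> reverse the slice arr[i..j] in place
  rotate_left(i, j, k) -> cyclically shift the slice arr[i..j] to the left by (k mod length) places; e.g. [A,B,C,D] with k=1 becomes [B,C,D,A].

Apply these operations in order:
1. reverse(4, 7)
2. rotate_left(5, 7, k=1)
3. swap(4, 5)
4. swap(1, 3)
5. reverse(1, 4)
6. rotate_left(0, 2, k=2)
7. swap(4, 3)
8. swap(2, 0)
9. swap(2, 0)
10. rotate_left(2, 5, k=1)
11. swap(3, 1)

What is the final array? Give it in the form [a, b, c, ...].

After 1 (reverse(4, 7)): [H, E, C, A, D, G, F, B]
After 2 (rotate_left(5, 7, k=1)): [H, E, C, A, D, F, B, G]
After 3 (swap(4, 5)): [H, E, C, A, F, D, B, G]
After 4 (swap(1, 3)): [H, A, C, E, F, D, B, G]
After 5 (reverse(1, 4)): [H, F, E, C, A, D, B, G]
After 6 (rotate_left(0, 2, k=2)): [E, H, F, C, A, D, B, G]
After 7 (swap(4, 3)): [E, H, F, A, C, D, B, G]
After 8 (swap(2, 0)): [F, H, E, A, C, D, B, G]
After 9 (swap(2, 0)): [E, H, F, A, C, D, B, G]
After 10 (rotate_left(2, 5, k=1)): [E, H, A, C, D, F, B, G]
After 11 (swap(3, 1)): [E, C, A, H, D, F, B, G]

Answer: [E, C, A, H, D, F, B, G]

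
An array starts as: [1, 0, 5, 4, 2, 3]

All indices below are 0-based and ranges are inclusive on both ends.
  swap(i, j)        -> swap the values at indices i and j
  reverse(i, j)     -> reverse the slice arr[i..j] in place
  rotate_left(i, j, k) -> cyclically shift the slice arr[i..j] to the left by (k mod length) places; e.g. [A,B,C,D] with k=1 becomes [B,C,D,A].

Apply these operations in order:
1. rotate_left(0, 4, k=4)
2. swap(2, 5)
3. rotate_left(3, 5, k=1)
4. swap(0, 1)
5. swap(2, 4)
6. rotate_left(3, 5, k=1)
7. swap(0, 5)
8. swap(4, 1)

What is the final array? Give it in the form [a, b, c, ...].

Answer: [4, 5, 0, 3, 2, 1]

Derivation:
After 1 (rotate_left(0, 4, k=4)): [2, 1, 0, 5, 4, 3]
After 2 (swap(2, 5)): [2, 1, 3, 5, 4, 0]
After 3 (rotate_left(3, 5, k=1)): [2, 1, 3, 4, 0, 5]
After 4 (swap(0, 1)): [1, 2, 3, 4, 0, 5]
After 5 (swap(2, 4)): [1, 2, 0, 4, 3, 5]
After 6 (rotate_left(3, 5, k=1)): [1, 2, 0, 3, 5, 4]
After 7 (swap(0, 5)): [4, 2, 0, 3, 5, 1]
After 8 (swap(4, 1)): [4, 5, 0, 3, 2, 1]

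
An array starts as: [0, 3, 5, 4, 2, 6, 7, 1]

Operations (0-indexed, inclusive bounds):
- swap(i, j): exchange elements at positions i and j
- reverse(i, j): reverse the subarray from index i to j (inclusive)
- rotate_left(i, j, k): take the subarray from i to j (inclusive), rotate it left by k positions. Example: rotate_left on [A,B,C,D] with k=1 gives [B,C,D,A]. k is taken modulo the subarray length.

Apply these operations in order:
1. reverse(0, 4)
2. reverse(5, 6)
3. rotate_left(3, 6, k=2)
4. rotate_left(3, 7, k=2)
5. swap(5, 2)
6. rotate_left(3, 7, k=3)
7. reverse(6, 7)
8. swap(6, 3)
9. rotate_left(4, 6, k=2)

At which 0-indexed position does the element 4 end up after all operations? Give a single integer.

Answer: 1

Derivation:
After 1 (reverse(0, 4)): [2, 4, 5, 3, 0, 6, 7, 1]
After 2 (reverse(5, 6)): [2, 4, 5, 3, 0, 7, 6, 1]
After 3 (rotate_left(3, 6, k=2)): [2, 4, 5, 7, 6, 3, 0, 1]
After 4 (rotate_left(3, 7, k=2)): [2, 4, 5, 3, 0, 1, 7, 6]
After 5 (swap(5, 2)): [2, 4, 1, 3, 0, 5, 7, 6]
After 6 (rotate_left(3, 7, k=3)): [2, 4, 1, 7, 6, 3, 0, 5]
After 7 (reverse(6, 7)): [2, 4, 1, 7, 6, 3, 5, 0]
After 8 (swap(6, 3)): [2, 4, 1, 5, 6, 3, 7, 0]
After 9 (rotate_left(4, 6, k=2)): [2, 4, 1, 5, 7, 6, 3, 0]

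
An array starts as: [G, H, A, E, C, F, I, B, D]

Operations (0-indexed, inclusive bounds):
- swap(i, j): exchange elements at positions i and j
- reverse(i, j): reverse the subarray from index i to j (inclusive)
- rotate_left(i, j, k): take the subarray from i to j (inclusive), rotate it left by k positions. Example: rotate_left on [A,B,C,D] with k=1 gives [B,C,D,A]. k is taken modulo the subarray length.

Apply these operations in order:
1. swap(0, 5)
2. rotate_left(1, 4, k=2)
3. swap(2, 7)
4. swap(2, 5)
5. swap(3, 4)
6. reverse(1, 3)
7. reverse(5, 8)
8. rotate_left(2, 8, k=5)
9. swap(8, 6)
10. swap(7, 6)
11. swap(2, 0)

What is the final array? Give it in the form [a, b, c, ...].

Answer: [I, A, F, B, G, E, D, C, H]

Derivation:
After 1 (swap(0, 5)): [F, H, A, E, C, G, I, B, D]
After 2 (rotate_left(1, 4, k=2)): [F, E, C, H, A, G, I, B, D]
After 3 (swap(2, 7)): [F, E, B, H, A, G, I, C, D]
After 4 (swap(2, 5)): [F, E, G, H, A, B, I, C, D]
After 5 (swap(3, 4)): [F, E, G, A, H, B, I, C, D]
After 6 (reverse(1, 3)): [F, A, G, E, H, B, I, C, D]
After 7 (reverse(5, 8)): [F, A, G, E, H, D, C, I, B]
After 8 (rotate_left(2, 8, k=5)): [F, A, I, B, G, E, H, D, C]
After 9 (swap(8, 6)): [F, A, I, B, G, E, C, D, H]
After 10 (swap(7, 6)): [F, A, I, B, G, E, D, C, H]
After 11 (swap(2, 0)): [I, A, F, B, G, E, D, C, H]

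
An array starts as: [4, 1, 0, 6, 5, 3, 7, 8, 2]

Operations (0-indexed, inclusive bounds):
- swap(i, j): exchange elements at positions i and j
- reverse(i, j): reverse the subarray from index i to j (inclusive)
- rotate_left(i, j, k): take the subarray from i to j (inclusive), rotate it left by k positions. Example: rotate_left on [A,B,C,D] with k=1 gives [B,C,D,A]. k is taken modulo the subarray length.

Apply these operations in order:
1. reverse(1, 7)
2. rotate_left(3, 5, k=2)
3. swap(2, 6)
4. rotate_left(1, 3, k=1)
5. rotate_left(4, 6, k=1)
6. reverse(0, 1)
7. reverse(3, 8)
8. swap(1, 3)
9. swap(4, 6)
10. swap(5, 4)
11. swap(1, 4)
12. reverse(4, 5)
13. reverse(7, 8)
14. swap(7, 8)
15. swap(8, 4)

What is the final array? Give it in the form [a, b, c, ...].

Answer: [0, 3, 6, 4, 8, 2, 1, 5, 7]

Derivation:
After 1 (reverse(1, 7)): [4, 8, 7, 3, 5, 6, 0, 1, 2]
After 2 (rotate_left(3, 5, k=2)): [4, 8, 7, 6, 3, 5, 0, 1, 2]
After 3 (swap(2, 6)): [4, 8, 0, 6, 3, 5, 7, 1, 2]
After 4 (rotate_left(1, 3, k=1)): [4, 0, 6, 8, 3, 5, 7, 1, 2]
After 5 (rotate_left(4, 6, k=1)): [4, 0, 6, 8, 5, 7, 3, 1, 2]
After 6 (reverse(0, 1)): [0, 4, 6, 8, 5, 7, 3, 1, 2]
After 7 (reverse(3, 8)): [0, 4, 6, 2, 1, 3, 7, 5, 8]
After 8 (swap(1, 3)): [0, 2, 6, 4, 1, 3, 7, 5, 8]
After 9 (swap(4, 6)): [0, 2, 6, 4, 7, 3, 1, 5, 8]
After 10 (swap(5, 4)): [0, 2, 6, 4, 3, 7, 1, 5, 8]
After 11 (swap(1, 4)): [0, 3, 6, 4, 2, 7, 1, 5, 8]
After 12 (reverse(4, 5)): [0, 3, 6, 4, 7, 2, 1, 5, 8]
After 13 (reverse(7, 8)): [0, 3, 6, 4, 7, 2, 1, 8, 5]
After 14 (swap(7, 8)): [0, 3, 6, 4, 7, 2, 1, 5, 8]
After 15 (swap(8, 4)): [0, 3, 6, 4, 8, 2, 1, 5, 7]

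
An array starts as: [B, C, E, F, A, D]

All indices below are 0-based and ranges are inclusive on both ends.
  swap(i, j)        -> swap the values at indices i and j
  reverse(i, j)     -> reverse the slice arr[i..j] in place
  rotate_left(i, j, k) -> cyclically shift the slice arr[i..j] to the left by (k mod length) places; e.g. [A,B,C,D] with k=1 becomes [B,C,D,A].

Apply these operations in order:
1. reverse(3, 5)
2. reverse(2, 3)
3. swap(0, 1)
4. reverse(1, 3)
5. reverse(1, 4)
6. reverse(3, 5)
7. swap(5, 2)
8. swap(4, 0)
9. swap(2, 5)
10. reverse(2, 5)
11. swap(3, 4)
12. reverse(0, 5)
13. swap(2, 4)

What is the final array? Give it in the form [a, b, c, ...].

Answer: [B, C, A, D, F, E]

Derivation:
After 1 (reverse(3, 5)): [B, C, E, D, A, F]
After 2 (reverse(2, 3)): [B, C, D, E, A, F]
After 3 (swap(0, 1)): [C, B, D, E, A, F]
After 4 (reverse(1, 3)): [C, E, D, B, A, F]
After 5 (reverse(1, 4)): [C, A, B, D, E, F]
After 6 (reverse(3, 5)): [C, A, B, F, E, D]
After 7 (swap(5, 2)): [C, A, D, F, E, B]
After 8 (swap(4, 0)): [E, A, D, F, C, B]
After 9 (swap(2, 5)): [E, A, B, F, C, D]
After 10 (reverse(2, 5)): [E, A, D, C, F, B]
After 11 (swap(3, 4)): [E, A, D, F, C, B]
After 12 (reverse(0, 5)): [B, C, F, D, A, E]
After 13 (swap(2, 4)): [B, C, A, D, F, E]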